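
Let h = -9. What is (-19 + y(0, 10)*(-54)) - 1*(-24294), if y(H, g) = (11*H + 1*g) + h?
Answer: 24221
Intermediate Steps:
y(H, g) = -9 + g + 11*H (y(H, g) = (11*H + 1*g) - 9 = (11*H + g) - 9 = (g + 11*H) - 9 = -9 + g + 11*H)
(-19 + y(0, 10)*(-54)) - 1*(-24294) = (-19 + (-9 + 10 + 11*0)*(-54)) - 1*(-24294) = (-19 + (-9 + 10 + 0)*(-54)) + 24294 = (-19 + 1*(-54)) + 24294 = (-19 - 54) + 24294 = -73 + 24294 = 24221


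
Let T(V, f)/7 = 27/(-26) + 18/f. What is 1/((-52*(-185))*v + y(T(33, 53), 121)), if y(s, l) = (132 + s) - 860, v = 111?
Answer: 1378/1470446035 ≈ 9.3713e-7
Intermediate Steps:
T(V, f) = -189/26 + 126/f (T(V, f) = 7*(27/(-26) + 18/f) = 7*(27*(-1/26) + 18/f) = 7*(-27/26 + 18/f) = -189/26 + 126/f)
y(s, l) = -728 + s
1/((-52*(-185))*v + y(T(33, 53), 121)) = 1/(-52*(-185)*111 + (-728 + (-189/26 + 126/53))) = 1/(9620*111 + (-728 + (-189/26 + 126*(1/53)))) = 1/(1067820 + (-728 + (-189/26 + 126/53))) = 1/(1067820 + (-728 - 6741/1378)) = 1/(1067820 - 1009925/1378) = 1/(1470446035/1378) = 1378/1470446035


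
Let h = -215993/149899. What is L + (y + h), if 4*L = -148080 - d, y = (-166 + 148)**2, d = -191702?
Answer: 3366149655/299798 ≈ 11228.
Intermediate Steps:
y = 324 (y = (-18)**2 = 324)
h = -215993/149899 (h = -215993*1/149899 = -215993/149899 ≈ -1.4409)
L = 21811/2 (L = (-148080 - 1*(-191702))/4 = (-148080 + 191702)/4 = (1/4)*43622 = 21811/2 ≈ 10906.)
L + (y + h) = 21811/2 + (324 - 215993/149899) = 21811/2 + 48351283/149899 = 3366149655/299798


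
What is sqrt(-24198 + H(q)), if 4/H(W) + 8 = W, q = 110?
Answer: 4*I*sqrt(3933681)/51 ≈ 155.56*I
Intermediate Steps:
H(W) = 4/(-8 + W)
sqrt(-24198 + H(q)) = sqrt(-24198 + 4/(-8 + 110)) = sqrt(-24198 + 4/102) = sqrt(-24198 + 4*(1/102)) = sqrt(-24198 + 2/51) = sqrt(-1234096/51) = 4*I*sqrt(3933681)/51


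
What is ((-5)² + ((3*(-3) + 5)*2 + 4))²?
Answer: 441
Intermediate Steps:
((-5)² + ((3*(-3) + 5)*2 + 4))² = (25 + ((-9 + 5)*2 + 4))² = (25 + (-4*2 + 4))² = (25 + (-8 + 4))² = (25 - 4)² = 21² = 441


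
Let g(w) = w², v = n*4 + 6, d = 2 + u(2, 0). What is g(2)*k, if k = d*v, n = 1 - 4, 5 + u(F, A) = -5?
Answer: 192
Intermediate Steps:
u(F, A) = -10 (u(F, A) = -5 - 5 = -10)
n = -3
d = -8 (d = 2 - 10 = -8)
v = -6 (v = -3*4 + 6 = -12 + 6 = -6)
k = 48 (k = -8*(-6) = 48)
g(2)*k = 2²*48 = 4*48 = 192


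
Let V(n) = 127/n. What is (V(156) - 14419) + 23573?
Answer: 1428151/156 ≈ 9154.8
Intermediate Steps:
(V(156) - 14419) + 23573 = (127/156 - 14419) + 23573 = -2249237/156 + 23573 = 1428151/156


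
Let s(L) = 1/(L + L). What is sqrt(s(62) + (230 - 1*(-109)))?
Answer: sqrt(1303147)/62 ≈ 18.412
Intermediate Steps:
s(L) = 1/(2*L)
sqrt(s(62) + (230 - 1*(-109))) = sqrt((1/2)/62 + (230 - 1*(-109))) = sqrt((1/2)*(1/62) + (230 + 109)) = sqrt(1/124 + 339) = sqrt(42037/124) = sqrt(1303147)/62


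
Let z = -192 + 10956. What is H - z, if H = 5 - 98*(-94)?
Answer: -1547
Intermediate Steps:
H = 9217 (H = 5 + 9212 = 9217)
z = 10764
H - z = 9217 - 1*10764 = 9217 - 10764 = -1547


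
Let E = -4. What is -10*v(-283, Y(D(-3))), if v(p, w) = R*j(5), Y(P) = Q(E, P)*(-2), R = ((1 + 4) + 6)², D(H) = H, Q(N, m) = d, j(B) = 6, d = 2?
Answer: -7260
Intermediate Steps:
Q(N, m) = 2
R = 121 (R = (5 + 6)² = 11² = 121)
Y(P) = -4 (Y(P) = 2*(-2) = -4)
v(p, w) = 726 (v(p, w) = 121*6 = 726)
-10*v(-283, Y(D(-3))) = -10*726 = -7260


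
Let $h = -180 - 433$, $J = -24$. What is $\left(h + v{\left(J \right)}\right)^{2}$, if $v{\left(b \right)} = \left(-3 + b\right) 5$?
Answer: $559504$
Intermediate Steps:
$h = -613$
$v{\left(b \right)} = -15 + 5 b$
$\left(h + v{\left(J \right)}\right)^{2} = \left(-613 + \left(-15 + 5 \left(-24\right)\right)\right)^{2} = \left(-613 - 135\right)^{2} = \left(-748\right)^{2} = 559504$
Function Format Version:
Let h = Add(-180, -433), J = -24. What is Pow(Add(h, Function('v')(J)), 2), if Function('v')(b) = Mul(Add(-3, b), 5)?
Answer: 559504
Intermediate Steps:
h = -613
Function('v')(b) = Add(-15, Mul(5, b))
Pow(Add(h, Function('v')(J)), 2) = Pow(Add(-613, Add(-15, Mul(5, -24))), 2) = Pow(Add(-613, Add(-15, -120)), 2) = Pow(Add(-613, -135), 2) = Pow(-748, 2) = 559504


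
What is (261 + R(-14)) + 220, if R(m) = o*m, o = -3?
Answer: 523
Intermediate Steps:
R(m) = -3*m
(261 + R(-14)) + 220 = (261 - 3*(-14)) + 220 = (261 + 42) + 220 = 303 + 220 = 523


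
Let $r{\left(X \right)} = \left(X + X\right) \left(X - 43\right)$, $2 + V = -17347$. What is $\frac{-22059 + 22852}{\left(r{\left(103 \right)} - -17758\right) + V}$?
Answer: $\frac{793}{12769} \approx 0.062104$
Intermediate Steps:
$V = -17349$ ($V = -2 - 17347 = -17349$)
$r{\left(X \right)} = 2 X \left(-43 + X\right)$
$\frac{-22059 + 22852}{\left(r{\left(103 \right)} - -17758\right) + V} = \frac{-22059 + 22852}{\left(2 \cdot 103 \left(-43 + 103\right) - -17758\right) - 17349} = \frac{793}{\left(2 \cdot 103 \cdot 60 + 17758\right) - 17349} = \frac{793}{\left(12360 + 17758\right) - 17349} = \frac{793}{30118 - 17349} = \frac{793}{12769}$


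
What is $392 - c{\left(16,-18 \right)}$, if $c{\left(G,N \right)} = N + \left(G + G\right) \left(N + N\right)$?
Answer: $1562$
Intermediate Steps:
$c{\left(G,N \right)} = N + 4 G N$ ($c{\left(G,N \right)} = N + 2 G 2 N = N + 4 G N$)
$392 - c{\left(16,-18 \right)} = 392 - - 18 \left(1 + 4 \cdot 16\right) = 392 - - 18 \left(1 + 64\right) = 392 - \left(-18\right) 65 = 392 - -1170 = 392 + 1170 = 1562$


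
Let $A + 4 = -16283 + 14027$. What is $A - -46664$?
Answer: $44404$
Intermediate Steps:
$A = -2260$ ($A = -4 + \left(-16283 + 14027\right) = -4 - 2256 = -2260$)
$A - -46664 = -2260 - -46664 = -2260 + 46664 = 44404$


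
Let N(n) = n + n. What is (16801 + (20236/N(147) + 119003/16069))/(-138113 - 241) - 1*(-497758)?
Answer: 81336607045808675/163405966311 ≈ 4.9776e+5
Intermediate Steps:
N(n) = 2*n
(16801 + (20236/N(147) + 119003/16069))/(-138113 - 241) - 1*(-497758) = (16801 + (20236/((2*147)) + 119003/16069))/(-138113 - 241) - 1*(-497758) = (16801 + (20236/294 + 119003*(1/16069)))/(-138354) + 497758 = (16801 + (20236*(1/294) + 119003/16069))*(-1/138354) + 497758 = (16801 + (10118/147 + 119003/16069))*(-1/138354) + 497758 = (16801 + 180079583/2362143)*(-1/138354) + 497758 = (39866444126/2362143)*(-1/138354) + 497758 = -19933222063/163405966311 + 497758 = 81336607045808675/163405966311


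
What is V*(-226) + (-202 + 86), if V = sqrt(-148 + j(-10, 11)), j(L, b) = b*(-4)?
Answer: -116 - 1808*I*sqrt(3) ≈ -116.0 - 3131.5*I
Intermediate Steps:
j(L, b) = -4*b
V = 8*I*sqrt(3) (V = sqrt(-148 - 4*11) = sqrt(-148 - 44) = sqrt(-192) = 8*I*sqrt(3) ≈ 13.856*I)
V*(-226) + (-202 + 86) = (8*I*sqrt(3))*(-226) + (-202 + 86) = -1808*I*sqrt(3) - 116 = -116 - 1808*I*sqrt(3)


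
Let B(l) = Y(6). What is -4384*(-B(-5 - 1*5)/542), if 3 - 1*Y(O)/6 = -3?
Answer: 78912/271 ≈ 291.19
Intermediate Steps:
Y(O) = 36 (Y(O) = 18 - 6*(-3) = 18 + 18 = 36)
B(l) = 36
-4384*(-B(-5 - 1*5)/542) = -4384/((-542/36)) = -4384/((-542*1/36)) = -4384/(-271/18) = -4384*(-18/271) = 78912/271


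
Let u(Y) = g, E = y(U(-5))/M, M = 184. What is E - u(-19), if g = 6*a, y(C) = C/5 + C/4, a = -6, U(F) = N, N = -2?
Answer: 66231/1840 ≈ 35.995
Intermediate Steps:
U(F) = -2
y(C) = 9*C/20 (y(C) = C*(⅕) + C*(¼) = C/5 + C/4 = 9*C/20)
E = -9/1840 (E = ((9/20)*(-2))/184 = -9/10*1/184 = -9/1840 ≈ -0.0048913)
g = -36 (g = 6*(-6) = -36)
u(Y) = -36
E - u(-19) = -9/1840 - 1*(-36) = -9/1840 + 36 = 66231/1840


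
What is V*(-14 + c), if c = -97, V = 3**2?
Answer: -999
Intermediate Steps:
V = 9
V*(-14 + c) = 9*(-14 - 97) = 9*(-111) = -999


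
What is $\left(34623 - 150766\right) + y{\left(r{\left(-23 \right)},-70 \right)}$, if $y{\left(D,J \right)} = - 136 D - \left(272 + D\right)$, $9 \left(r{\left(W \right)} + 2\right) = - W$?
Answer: $- \frac{1048420}{9} \approx -1.1649 \cdot 10^{5}$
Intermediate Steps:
$r{\left(W \right)} = -2 - \frac{W}{9}$ ($r{\left(W \right)} = -2 + \frac{\left(-1\right) W}{9} = -2 - \frac{W}{9}$)
$y{\left(D,J \right)} = -272 - 137 D$
$\left(34623 - 150766\right) + y{\left(r{\left(-23 \right)},-70 \right)} = \left(34623 - 150766\right) - \left(272 + 137 \left(-2 - - \frac{23}{9}\right)\right) = \left(34623 - 150766\right) - \left(272 + 137 \left(-2 + \frac{23}{9}\right)\right) = -116143 - \frac{3133}{9} = - \frac{1048420}{9}$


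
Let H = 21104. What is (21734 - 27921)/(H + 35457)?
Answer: -6187/56561 ≈ -0.10939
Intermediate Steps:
(21734 - 27921)/(H + 35457) = (21734 - 27921)/(21104 + 35457) = -6187/56561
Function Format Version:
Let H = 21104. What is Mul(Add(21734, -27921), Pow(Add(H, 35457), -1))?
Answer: Rational(-6187, 56561) ≈ -0.10939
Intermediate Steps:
Mul(Add(21734, -27921), Pow(Add(H, 35457), -1)) = Mul(Add(21734, -27921), Pow(Add(21104, 35457), -1)) = Mul(-6187, Pow(56561, -1)) = Mul(-6187, Rational(1, 56561)) = Rational(-6187, 56561)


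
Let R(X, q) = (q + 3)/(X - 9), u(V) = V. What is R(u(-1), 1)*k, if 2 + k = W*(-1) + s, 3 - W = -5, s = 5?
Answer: 2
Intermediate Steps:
W = 8 (W = 3 - 1*(-5) = 3 + 5 = 8)
R(X, q) = (3 + q)/(-9 + X)
k = -5 (k = -2 + (8*(-1) + 5) = -2 + (-8 + 5) = -2 - 3 = -5)
R(u(-1), 1)*k = ((3 + 1)/(-9 - 1))*(-5) = (4/(-10))*(-5) = -⅒*4*(-5) = -⅖*(-5) = 2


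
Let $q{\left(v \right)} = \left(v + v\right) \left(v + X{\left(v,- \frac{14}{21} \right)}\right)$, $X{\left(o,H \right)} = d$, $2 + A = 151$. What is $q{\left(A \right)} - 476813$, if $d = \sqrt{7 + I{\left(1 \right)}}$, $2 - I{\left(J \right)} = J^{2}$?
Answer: $-432411 + 596 \sqrt{2} \approx -4.3157 \cdot 10^{5}$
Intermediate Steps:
$I{\left(J \right)} = 2 - J^{2}$
$A = 149$ ($A = -2 + 151 = 149$)
$d = 2 \sqrt{2}$ ($d = \sqrt{7 + \left(2 - 1^{2}\right)} = \sqrt{7 + \left(2 - 1\right)} = \sqrt{7 + 1} = \sqrt{8} = 2 \sqrt{2} \approx 2.8284$)
$X{\left(o,H \right)} = 2 \sqrt{2}$
$q{\left(v \right)} = 2 v \left(v + 2 \sqrt{2}\right)$ ($q{\left(v \right)} = \left(v + v\right) \left(v + 2 \sqrt{2}\right) = 2 v \left(v + 2 \sqrt{2}\right)$)
$q{\left(A \right)} - 476813 = 2 \cdot 149 \left(149 + 2 \sqrt{2}\right) - 476813 = \left(44402 + 596 \sqrt{2}\right) - 476813 = -432411 + 596 \sqrt{2}$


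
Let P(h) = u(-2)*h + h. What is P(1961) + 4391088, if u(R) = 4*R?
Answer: 4377361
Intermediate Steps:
P(h) = -7*h (P(h) = (4*(-2))*h + h = -8*h + h = -7*h)
P(1961) + 4391088 = -7*1961 + 4391088 = -13727 + 4391088 = 4377361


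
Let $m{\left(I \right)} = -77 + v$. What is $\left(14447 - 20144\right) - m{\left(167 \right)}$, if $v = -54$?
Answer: $-5566$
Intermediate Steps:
$m{\left(I \right)} = -131$ ($m{\left(I \right)} = -77 - 54 = -131$)
$\left(14447 - 20144\right) - m{\left(167 \right)} = \left(14447 - 20144\right) - -131 = \left(14447 - 20144\right) + 131 = -5697 + 131 = -5566$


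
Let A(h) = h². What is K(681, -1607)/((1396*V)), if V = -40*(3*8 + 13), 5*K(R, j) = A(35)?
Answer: -49/413216 ≈ -0.00011858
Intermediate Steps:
K(R, j) = 245 (K(R, j) = (⅕)*35² = (⅕)*1225 = 245)
V = -1480 (V = -40*(24 + 13) = -40*37 = -1480)
K(681, -1607)/((1396*V)) = 245/((1396*(-1480))) = 245/(-2066080) = 245*(-1/2066080) = -49/413216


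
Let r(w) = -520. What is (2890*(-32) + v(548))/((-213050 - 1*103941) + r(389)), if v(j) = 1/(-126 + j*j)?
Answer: 27760461439/95309816958 ≈ 0.29127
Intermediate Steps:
v(j) = 1/(-126 + j**2)
(2890*(-32) + v(548))/((-213050 - 1*103941) + r(389)) = (2890*(-32) + 1/(-126 + 548**2))/((-213050 - 1*103941) - 520) = (-92480 + 1/(-126 + 300304))/((-213050 - 103941) - 520) = (-92480 + 1/300178)/(-316991 - 520) = (-92480 + 1/300178)/(-317511) = -27760461439/300178*(-1/317511) = 27760461439/95309816958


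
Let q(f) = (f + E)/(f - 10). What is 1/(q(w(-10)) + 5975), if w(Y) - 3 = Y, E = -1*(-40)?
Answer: 17/101542 ≈ 0.00016742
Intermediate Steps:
E = 40
w(Y) = 3 + Y
q(f) = (40 + f)/(-10 + f) (q(f) = (f + 40)/(f - 10) = (40 + f)/(-10 + f))
1/(q(w(-10)) + 5975) = 1/((40 + (3 - 10))/(-10 + (3 - 10)) + 5975) = 1/((40 - 7)/(-10 - 7) + 5975) = 1/(33/(-17) + 5975) = 1/(-1/17*33 + 5975) = 1/(-33/17 + 5975) = 1/(101542/17) = 17/101542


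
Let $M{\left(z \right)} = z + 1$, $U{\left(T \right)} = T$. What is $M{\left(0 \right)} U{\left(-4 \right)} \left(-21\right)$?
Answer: $84$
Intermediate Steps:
$M{\left(z \right)} = 1 + z$
$M{\left(0 \right)} U{\left(-4 \right)} \left(-21\right) = \left(1 + 0\right) \left(-4\right) \left(-21\right) = 1 \left(-4\right) \left(-21\right) = \left(-4\right) \left(-21\right) = 84$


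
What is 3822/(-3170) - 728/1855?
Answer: -134251/84005 ≈ -1.5981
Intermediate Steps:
3822/(-3170) - 728/1855 = 3822*(-1/3170) - 728*1/1855 = -1911/1585 - 104/265 = -134251/84005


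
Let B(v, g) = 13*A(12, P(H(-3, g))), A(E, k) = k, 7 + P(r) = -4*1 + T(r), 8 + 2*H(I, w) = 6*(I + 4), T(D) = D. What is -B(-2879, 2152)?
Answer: 156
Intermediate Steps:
H(I, w) = 8 + 3*I (H(I, w) = -4 + (6*(I + 4))/2 = -4 + (6*(4 + I))/2 = -4 + (24 + 6*I)/2 = -4 + (12 + 3*I) = 8 + 3*I)
P(r) = -11 + r (P(r) = -7 + (-4*1 + r) = -7 + (-4 + r) = -11 + r)
B(v, g) = -156 (B(v, g) = 13*(-11 + (8 + 3*(-3))) = 13*(-11 + (8 - 9)) = 13*(-11 - 1) = 13*(-12) = -156)
-B(-2879, 2152) = -1*(-156) = 156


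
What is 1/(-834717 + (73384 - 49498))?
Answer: -1/810831 ≈ -1.2333e-6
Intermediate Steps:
1/(-834717 + (73384 - 49498)) = 1/(-834717 + 23886) = 1/(-810831) = -1/810831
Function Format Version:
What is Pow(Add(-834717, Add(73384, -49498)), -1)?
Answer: Rational(-1, 810831) ≈ -1.2333e-6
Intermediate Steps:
Pow(Add(-834717, Add(73384, -49498)), -1) = Pow(Add(-834717, 23886), -1) = Pow(-810831, -1) = Rational(-1, 810831)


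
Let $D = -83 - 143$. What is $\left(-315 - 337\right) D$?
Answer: $147352$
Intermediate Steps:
$D = -226$ ($D = -83 - 143 = -226$)
$\left(-315 - 337\right) D = \left(-315 - 337\right) \left(-226\right) = \left(-652\right) \left(-226\right) = 147352$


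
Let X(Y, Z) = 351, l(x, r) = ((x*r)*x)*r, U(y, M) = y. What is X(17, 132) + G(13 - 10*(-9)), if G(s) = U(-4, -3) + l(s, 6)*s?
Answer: 39338519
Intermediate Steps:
l(x, r) = r²*x² (l(x, r) = ((r*x)*x)*r = (r*x²)*r = r²*x²)
G(s) = -4 + 36*s³ (G(s) = -4 + (6²*s²)*s = -4 + (36*s²)*s = -4 + 36*s³)
X(17, 132) + G(13 - 10*(-9)) = 351 + (-4 + 36*(13 - 10*(-9))³) = 351 + (-4 + 36*(13 + 90)³) = 351 + (-4 + 36*103³) = 351 + (-4 + 36*1092727) = 351 + (-4 + 39338172) = 351 + 39338168 = 39338519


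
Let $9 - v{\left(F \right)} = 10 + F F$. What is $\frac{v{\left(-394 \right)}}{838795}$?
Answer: $- \frac{155237}{838795} \approx -0.18507$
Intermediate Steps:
$v{\left(F \right)} = -1 - F^{2}$ ($v{\left(F \right)} = 9 - \left(10 + F F\right) = 9 - \left(10 + F^{2}\right) = -1 - F^{2}$)
$\frac{v{\left(-394 \right)}}{838795} = \frac{-1 - \left(-394\right)^{2}}{838795} = \left(-1 - 155236\right) \frac{1}{838795} = \left(-155237\right) \frac{1}{838795} = - \frac{155237}{838795}$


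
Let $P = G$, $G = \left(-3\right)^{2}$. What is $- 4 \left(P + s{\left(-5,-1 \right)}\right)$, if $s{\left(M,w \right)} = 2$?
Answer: $-44$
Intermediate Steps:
$G = 9$
$P = 9$
$- 4 \left(P + s{\left(-5,-1 \right)}\right) = - 4 \left(9 + 2\right) = \left(-4\right) 11 = -44$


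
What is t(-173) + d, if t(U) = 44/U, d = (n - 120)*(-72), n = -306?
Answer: 5306212/173 ≈ 30672.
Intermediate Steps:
d = 30672 (d = (-306 - 120)*(-72) = -426*(-72) = 30672)
t(-173) + d = 44/(-173) + 30672 = 44*(-1/173) + 30672 = -44/173 + 30672 = 5306212/173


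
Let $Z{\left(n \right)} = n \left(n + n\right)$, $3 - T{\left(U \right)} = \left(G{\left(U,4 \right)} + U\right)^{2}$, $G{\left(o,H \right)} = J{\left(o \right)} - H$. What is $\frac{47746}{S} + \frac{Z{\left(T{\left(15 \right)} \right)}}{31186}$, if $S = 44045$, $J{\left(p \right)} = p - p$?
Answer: $\frac{1357785958}{686793685} \approx 1.977$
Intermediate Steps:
$J{\left(p \right)} = 0$
$G{\left(o,H \right)} = - H$ ($G{\left(o,H \right)} = 0 - H = - H$)
$T{\left(U \right)} = 3 - \left(-4 + U\right)^{2}$ ($T{\left(U \right)} = 3 - \left(\left(-1\right) 4 + U\right)^{2} = 3 - \left(-4 + U\right)^{2}$)
$Z{\left(n \right)} = 2 n^{2}$ ($Z{\left(n \right)} = n 2 n = 2 n^{2}$)
$\frac{47746}{S} + \frac{Z{\left(T{\left(15 \right)} \right)}}{31186} = \frac{47746}{44045} + \frac{2 \left(3 - \left(-4 + 15\right)^{2}\right)^{2}}{31186} = 47746 \cdot \frac{1}{44045} + 2 \left(3 - 11^{2}\right)^{2} \cdot \frac{1}{31186} = \frac{47746}{44045} + 2 \left(3 - 121\right)^{2} \cdot \frac{1}{31186} = \frac{47746}{44045} + 2 \left(-118\right)^{2} \cdot \frac{1}{31186} = \frac{47746}{44045} + 2 \cdot 13924 \cdot \frac{1}{31186} = \frac{47746}{44045} + 27848 \cdot \frac{1}{31186} = \frac{47746}{44045} + \frac{13924}{15593} = \frac{1357785958}{686793685}$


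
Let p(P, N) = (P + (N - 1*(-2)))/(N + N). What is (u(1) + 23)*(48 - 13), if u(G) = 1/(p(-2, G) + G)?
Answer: 2485/3 ≈ 828.33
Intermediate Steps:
p(P, N) = (2 + N + P)/(2*N) (p(P, N) = (P + (N + 2))/((2*N)) = (P + (2 + N))*(1/(2*N)) = (2 + N + P)*(1/(2*N)) = (2 + N + P)/(2*N))
u(G) = 1/(½ + G) (u(G) = 1/((2 + G - 2)/(2*G) + G) = 1/(G/(2*G) + G) = 1/(½ + G))
(u(1) + 23)*(48 - 13) = (2/(1 + 2*1) + 23)*(48 - 13) = (2/(1 + 2) + 23)*35 = (2/3 + 23)*35 = (2*(⅓) + 23)*35 = (⅔ + 23)*35 = (71/3)*35 = 2485/3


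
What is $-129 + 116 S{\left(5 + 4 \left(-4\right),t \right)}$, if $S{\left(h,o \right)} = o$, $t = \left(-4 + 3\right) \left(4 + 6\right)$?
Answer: $-1289$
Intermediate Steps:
$t = -10$ ($t = \left(-1\right) 10 = -10$)
$-129 + 116 S{\left(5 + 4 \left(-4\right),t \right)} = -129 + 116 \left(-10\right) = -129 - 1160 = -1289$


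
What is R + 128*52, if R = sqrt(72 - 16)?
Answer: 6656 + 2*sqrt(14) ≈ 6663.5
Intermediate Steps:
R = 2*sqrt(14) (R = sqrt(56) = 2*sqrt(14) ≈ 7.4833)
R + 128*52 = 2*sqrt(14) + 128*52 = 2*sqrt(14) + 6656 = 6656 + 2*sqrt(14)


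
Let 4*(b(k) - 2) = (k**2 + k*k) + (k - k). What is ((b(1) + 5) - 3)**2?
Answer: 81/4 ≈ 20.250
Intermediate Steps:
b(k) = 2 + k**2/2 (b(k) = 2 + ((k**2 + k*k) + (k - k))/4 = 2 + ((k**2 + k**2) + 0)/4 = 2 + (2*k**2 + 0)/4 = 2 + (2*k**2)/4 = 2 + k**2/2)
((b(1) + 5) - 3)**2 = (((2 + (1/2)*1**2) + 5) - 3)**2 = (((2 + (1/2)*1) + 5) - 3)**2 = (((2 + 1/2) + 5) - 3)**2 = ((5/2 + 5) - 3)**2 = (15/2 - 3)**2 = (9/2)**2 = 81/4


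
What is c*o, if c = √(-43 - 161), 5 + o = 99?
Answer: 188*I*√51 ≈ 1342.6*I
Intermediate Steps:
o = 94 (o = -5 + 99 = 94)
c = 2*I*√51 (c = √(-204) = 2*I*√51 ≈ 14.283*I)
c*o = (2*I*√51)*94 = 188*I*√51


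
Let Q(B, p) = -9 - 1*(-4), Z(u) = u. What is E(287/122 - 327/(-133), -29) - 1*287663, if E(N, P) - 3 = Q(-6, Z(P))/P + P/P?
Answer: -8342106/29 ≈ -2.8766e+5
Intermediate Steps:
Q(B, p) = -5 (Q(B, p) = -9 + 4 = -5)
E(N, P) = 4 - 5/P (E(N, P) = 3 + (-5/P + P/P) = 3 + (-5/P + 1) = 3 + (1 - 5/P) = 4 - 5/P)
E(287/122 - 327/(-133), -29) - 1*287663 = (4 - 5/(-29)) - 1*287663 = (4 - 5*(-1/29)) - 287663 = (4 + 5/29) - 287663 = 121/29 - 287663 = -8342106/29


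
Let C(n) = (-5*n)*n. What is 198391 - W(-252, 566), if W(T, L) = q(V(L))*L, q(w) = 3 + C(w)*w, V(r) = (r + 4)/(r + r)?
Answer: 63127528333/320356 ≈ 1.9705e+5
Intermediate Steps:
C(n) = -5*n²
V(r) = (4 + r)/(2*r) (V(r) = (4 + r)/((2*r)) = (4 + r)*(1/(2*r)) = (4 + r)/(2*r))
q(w) = 3 - 5*w³ (q(w) = 3 + (-5*w²)*w = 3 - 5*w³)
W(T, L) = L*(3 - 5*(4 + L)³/(8*L³)) (W(T, L) = (3 - 5*(4 + L)³/(8*L³))*L = L*(3 - 5*(4 + L)³/(8*L³)))
198391 - W(-252, 566) = 198391 - (3*566 - 5/8*(4 + 566)³/566²) = 198391 - (1698 - 5/8*1/320356*570³) = 198391 - (1698 - 5/8*1/320356*185193000) = 198391 - (1698 - 115745625/320356) = 198391 - 1*428218863/320356 = 198391 - 428218863/320356 = 63127528333/320356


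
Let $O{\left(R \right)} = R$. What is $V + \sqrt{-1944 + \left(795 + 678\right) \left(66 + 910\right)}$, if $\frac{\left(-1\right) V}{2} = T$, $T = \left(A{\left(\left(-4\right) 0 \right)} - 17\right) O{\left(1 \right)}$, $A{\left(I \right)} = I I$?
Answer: $34 + 2 \sqrt{358926} \approx 1232.2$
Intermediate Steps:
$A{\left(I \right)} = I^{2}$
$T = -17$ ($T = \left(\left(\left(-4\right) 0\right)^{2} - 17\right) 1 = \left(0^{2} - 17\right) 1 = \left(0 - 17\right) 1 = \left(-17\right) 1 = -17$)
$V = 34$ ($V = \left(-2\right) \left(-17\right) = 34$)
$V + \sqrt{-1944 + \left(795 + 678\right) \left(66 + 910\right)} = 34 + \sqrt{-1944 + \left(795 + 678\right) \left(66 + 910\right)} = 34 + \sqrt{-1944 + 1473 \cdot 976} = 34 + \sqrt{-1944 + 1437648} = 34 + \sqrt{1435704} = 34 + 2 \sqrt{358926}$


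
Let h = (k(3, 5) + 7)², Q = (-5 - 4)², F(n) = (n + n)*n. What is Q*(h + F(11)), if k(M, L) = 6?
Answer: 33291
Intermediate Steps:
F(n) = 2*n² (F(n) = (2*n)*n = 2*n²)
Q = 81 (Q = (-9)² = 81)
h = 169 (h = (6 + 7)² = 13² = 169)
Q*(h + F(11)) = 81*(169 + 2*11²) = 81*(169 + 2*121) = 81*(169 + 242) = 81*411 = 33291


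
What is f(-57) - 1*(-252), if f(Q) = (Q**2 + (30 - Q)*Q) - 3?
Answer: -1461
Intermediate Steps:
f(Q) = -3 + Q**2 + Q*(30 - Q) (f(Q) = (Q**2 + Q*(30 - Q)) - 3 = -3 + Q**2 + Q*(30 - Q))
f(-57) - 1*(-252) = (-3 + 30*(-57)) - 1*(-252) = (-3 - 1710) + 252 = -1713 + 252 = -1461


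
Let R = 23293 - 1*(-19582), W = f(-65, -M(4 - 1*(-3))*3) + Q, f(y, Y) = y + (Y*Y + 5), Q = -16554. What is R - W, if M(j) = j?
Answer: 59048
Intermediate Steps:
f(y, Y) = 5 + y + Y² (f(y, Y) = y + (Y² + 5) = y + (5 + Y²) = 5 + y + Y²)
W = -16173 (W = (5 - 65 + (-(4 - 1*(-3))*3)²) - 16554 = (5 - 65 + (-(4 + 3)*3)²) - 16554 = (5 - 65 + (-1*7*3)²) - 16554 = (5 - 65 + (-7*3)²) - 16554 = (5 - 65 + (-21)²) - 16554 = (5 - 65 + 441) - 16554 = 381 - 16554 = -16173)
R = 42875 (R = 23293 + 19582 = 42875)
R - W = 42875 - 1*(-16173) = 42875 + 16173 = 59048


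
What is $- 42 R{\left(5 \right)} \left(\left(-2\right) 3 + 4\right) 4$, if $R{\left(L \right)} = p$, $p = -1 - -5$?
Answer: $1344$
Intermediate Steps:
$p = 4$ ($p = -1 + 5 = 4$)
$R{\left(L \right)} = 4$
$- 42 R{\left(5 \right)} \left(\left(-2\right) 3 + 4\right) 4 = \left(-42\right) 4 \left(\left(-2\right) 3 + 4\right) 4 = - 168 \left(-6 + 4\right) 4 = - 168 \left(\left(-2\right) 4\right) = \left(-168\right) \left(-8\right) = 1344$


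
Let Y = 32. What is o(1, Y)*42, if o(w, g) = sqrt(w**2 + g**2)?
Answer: 210*sqrt(41) ≈ 1344.7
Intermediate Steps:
o(w, g) = sqrt(g**2 + w**2)
o(1, Y)*42 = sqrt(32**2 + 1**2)*42 = sqrt(1024 + 1)*42 = sqrt(1025)*42 = (5*sqrt(41))*42 = 210*sqrt(41)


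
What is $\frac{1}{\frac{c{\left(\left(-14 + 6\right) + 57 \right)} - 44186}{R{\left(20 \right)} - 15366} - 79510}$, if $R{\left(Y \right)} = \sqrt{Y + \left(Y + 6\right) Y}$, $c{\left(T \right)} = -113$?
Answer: $- \frac{18772697007726}{1492563018714208321} - \frac{265794 \sqrt{15}}{1492563018714208321} \approx -1.2577 \cdot 10^{-5}$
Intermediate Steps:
$R{\left(Y \right)} = \sqrt{Y + Y \left(6 + Y\right)}$ ($R{\left(Y \right)} = \sqrt{Y + \left(6 + Y\right) Y} = \sqrt{Y + Y \left(6 + Y\right)}$)
$\frac{1}{\frac{c{\left(\left(-14 + 6\right) + 57 \right)} - 44186}{R{\left(20 \right)} - 15366} - 79510} = \frac{1}{\frac{-113 - 44186}{\sqrt{20 \left(7 + 20\right)} - 15366} - 79510} = \frac{1}{- \frac{44299}{\sqrt{20 \cdot 27} - 15366} - 79510} = \frac{1}{- \frac{44299}{\sqrt{540} - 15366} - 79510} = \frac{1}{- \frac{44299}{6 \sqrt{15} - 15366} - 79510} = \frac{1}{- \frac{44299}{-15366 + 6 \sqrt{15}} - 79510} = \frac{1}{-79510 - \frac{44299}{-15366 + 6 \sqrt{15}}}$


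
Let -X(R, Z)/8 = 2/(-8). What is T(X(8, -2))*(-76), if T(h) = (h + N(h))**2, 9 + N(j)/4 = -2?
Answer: -134064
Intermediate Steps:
N(j) = -44 (N(j) = -36 + 4*(-2) = -36 - 8 = -44)
X(R, Z) = 2 (X(R, Z) = -16/(-8) = -16*(-1)/8 = -8*(-1/4) = 2)
T(h) = (-44 + h)**2 (T(h) = (h - 44)**2 = (-44 + h)**2)
T(X(8, -2))*(-76) = (-44 + 2)**2*(-76) = (-42)**2*(-76) = 1764*(-76) = -134064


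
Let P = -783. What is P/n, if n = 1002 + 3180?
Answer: -261/1394 ≈ -0.18723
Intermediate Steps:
n = 4182
P/n = -783/4182 = -783*1/4182 = -261/1394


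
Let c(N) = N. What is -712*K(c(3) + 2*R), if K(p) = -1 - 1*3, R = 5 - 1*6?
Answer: 2848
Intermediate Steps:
R = -1 (R = 5 - 6 = -1)
K(p) = -4 (K(p) = -1 - 3 = -4)
-712*K(c(3) + 2*R) = -712*(-4) = 2848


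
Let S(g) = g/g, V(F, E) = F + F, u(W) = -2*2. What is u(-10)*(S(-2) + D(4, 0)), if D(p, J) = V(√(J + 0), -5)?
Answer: -4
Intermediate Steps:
u(W) = -4
V(F, E) = 2*F
D(p, J) = 2*√J (D(p, J) = 2*√(J + 0) = 2*√J)
S(g) = 1
u(-10)*(S(-2) + D(4, 0)) = -4*(1 + 2*√0) = -4*(1 + 2*0) = -4*(1 + 0) = -4*1 = -4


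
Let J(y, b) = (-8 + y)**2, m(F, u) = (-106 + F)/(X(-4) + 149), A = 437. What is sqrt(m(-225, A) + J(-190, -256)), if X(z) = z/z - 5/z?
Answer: 2*sqrt(29646370)/55 ≈ 197.99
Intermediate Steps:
X(z) = 1 - 5/z
m(F, u) = -424/605 + 4*F/605 (m(F, u) = (-106 + F)/((-5 - 4)/(-4) + 149) = (-106 + F)/(-1/4*(-9) + 149) = (-106 + F)/(9/4 + 149) = (-106 + F)/(605/4) = (-106 + F)*(4/605) = -424/605 + 4*F/605)
sqrt(m(-225, A) + J(-190, -256)) = sqrt((-424/605 + (4/605)*(-225)) + (-8 - 190)**2) = sqrt((-424/605 - 180/121) + (-198)**2) = sqrt(-1324/605 + 39204) = sqrt(23717096/605) = 2*sqrt(29646370)/55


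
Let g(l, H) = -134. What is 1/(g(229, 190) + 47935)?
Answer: 1/47801 ≈ 2.0920e-5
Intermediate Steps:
1/(g(229, 190) + 47935) = 1/(-134 + 47935) = 1/47801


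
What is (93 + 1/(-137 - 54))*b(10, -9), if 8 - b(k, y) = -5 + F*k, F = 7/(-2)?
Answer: 852576/191 ≈ 4463.8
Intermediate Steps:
F = -7/2 (F = 7*(-1/2) = -7/2 ≈ -3.5000)
b(k, y) = 13 + 7*k/2 (b(k, y) = 8 - (-5 - 7*k/2) = 8 + (5 + 7*k/2) = 13 + 7*k/2)
(93 + 1/(-137 - 54))*b(10, -9) = (93 + 1/(-137 - 54))*(13 + (7/2)*10) = (93 + 1/(-191))*(13 + 35) = (93 - 1/191)*48 = (17762/191)*48 = 852576/191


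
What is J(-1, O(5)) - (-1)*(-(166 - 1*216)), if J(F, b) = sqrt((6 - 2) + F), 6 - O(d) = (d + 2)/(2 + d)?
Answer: 50 + sqrt(3) ≈ 51.732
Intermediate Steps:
O(d) = 5 (O(d) = 6 - (d + 2)/(2 + d) = 6 - (2 + d)/(2 + d) = 6 - 1*1 = 6 - 1 = 5)
J(F, b) = sqrt(4 + F)
J(-1, O(5)) - (-1)*(-(166 - 1*216)) = sqrt(4 - 1) - (-1)*(-(166 - 1*216)) = sqrt(3) - (-1)*(-(166 - 216)) = sqrt(3) - (-1)*(-1*(-50)) = sqrt(3) - (-1)*50 = sqrt(3) - 1*(-50) = sqrt(3) + 50 = 50 + sqrt(3)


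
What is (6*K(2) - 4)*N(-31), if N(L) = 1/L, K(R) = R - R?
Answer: 4/31 ≈ 0.12903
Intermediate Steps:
K(R) = 0
(6*K(2) - 4)*N(-31) = (6*0 - 4)/(-31) = (0 - 4)*(-1/31) = -4*(-1/31) = 4/31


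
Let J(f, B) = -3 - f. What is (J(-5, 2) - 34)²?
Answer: 1024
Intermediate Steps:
(J(-5, 2) - 34)² = ((-3 - 1*(-5)) - 34)² = ((-3 + 5) - 34)² = (2 - 34)² = (-32)² = 1024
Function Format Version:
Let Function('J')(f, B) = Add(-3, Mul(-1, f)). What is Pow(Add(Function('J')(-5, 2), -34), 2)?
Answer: 1024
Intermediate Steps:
Pow(Add(Function('J')(-5, 2), -34), 2) = Pow(Add(Add(-3, Mul(-1, -5)), -34), 2) = Pow(Add(Add(-3, 5), -34), 2) = Pow(Add(2, -34), 2) = Pow(-32, 2) = 1024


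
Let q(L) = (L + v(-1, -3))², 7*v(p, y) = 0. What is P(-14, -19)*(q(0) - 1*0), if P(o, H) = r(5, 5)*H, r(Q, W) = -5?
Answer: 0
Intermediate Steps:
v(p, y) = 0 (v(p, y) = (⅐)*0 = 0)
q(L) = L² (q(L) = (L + 0)² = L²)
P(o, H) = -5*H
P(-14, -19)*(q(0) - 1*0) = (-5*(-19))*(0² - 1*0) = 95*(0 + 0) = 95*0 = 0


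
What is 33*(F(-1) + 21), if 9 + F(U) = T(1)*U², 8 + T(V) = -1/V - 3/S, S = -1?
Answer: 198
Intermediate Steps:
T(V) = -5 - 1/V (T(V) = -8 + (-1/V - 3/(-1)) = -8 + (-1/V - 3*(-1)) = -8 + (-1/V + 3) = -8 + (3 - 1/V) = -5 - 1/V)
F(U) = -9 - 6*U² (F(U) = -9 + (-5 - 1/1)*U² = -9 + (-5 - 1*1)*U² = -9 + (-5 - 1)*U² = -9 - 6*U²)
33*(F(-1) + 21) = 33*((-9 - 6*(-1)²) + 21) = 33*((-9 - 6*1) + 21) = 33*((-9 - 6) + 21) = 33*(-15 + 21) = 33*6 = 198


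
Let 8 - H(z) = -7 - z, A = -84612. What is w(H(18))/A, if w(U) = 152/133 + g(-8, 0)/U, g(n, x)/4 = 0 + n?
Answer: -10/4886343 ≈ -2.0465e-6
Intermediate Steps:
g(n, x) = 4*n (g(n, x) = 4*(0 + n) = 4*n)
H(z) = 15 + z (H(z) = 8 - (-7 - z) = 8 + (7 + z) = 15 + z)
w(U) = 8/7 - 32/U (w(U) = 152/133 + (4*(-8))/U = 152*(1/133) - 32/U = 8/7 - 32/U)
w(H(18))/A = (8/7 - 32/(15 + 18))/(-84612) = (8/7 - 32/33)*(-1/84612) = (40/231)*(-1/84612) = -10/4886343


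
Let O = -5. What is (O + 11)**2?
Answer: 36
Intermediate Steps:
(O + 11)**2 = (-5 + 11)**2 = 6**2 = 36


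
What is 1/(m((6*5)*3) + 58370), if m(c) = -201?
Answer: 1/58169 ≈ 1.7191e-5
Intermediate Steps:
1/(m((6*5)*3) + 58370) = 1/(-201 + 58370) = 1/58169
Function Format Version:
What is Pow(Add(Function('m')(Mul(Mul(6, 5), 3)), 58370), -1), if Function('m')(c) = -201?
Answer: Rational(1, 58169) ≈ 1.7191e-5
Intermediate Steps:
Pow(Add(Function('m')(Mul(Mul(6, 5), 3)), 58370), -1) = Pow(Add(-201, 58370), -1) = Pow(58169, -1) = Rational(1, 58169)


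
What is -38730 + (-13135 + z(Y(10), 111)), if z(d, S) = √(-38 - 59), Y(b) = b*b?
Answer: -51865 + I*√97 ≈ -51865.0 + 9.8489*I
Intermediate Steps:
Y(b) = b²
z(d, S) = I*√97 (z(d, S) = √(-97) = I*√97)
-38730 + (-13135 + z(Y(10), 111)) = -38730 + (-13135 + I*√97) = -51865 + I*√97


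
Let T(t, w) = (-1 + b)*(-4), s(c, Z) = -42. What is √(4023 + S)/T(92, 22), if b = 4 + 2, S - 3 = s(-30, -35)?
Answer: -√249/5 ≈ -3.1559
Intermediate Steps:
S = -39 (S = 3 - 42 = -39)
b = 6
T(t, w) = -20 (T(t, w) = (-1 + 6)*(-4) = 5*(-4) = -20)
√(4023 + S)/T(92, 22) = √(4023 - 39)/(-20) = √3984*(-1/20) = (4*√249)*(-1/20) = -√249/5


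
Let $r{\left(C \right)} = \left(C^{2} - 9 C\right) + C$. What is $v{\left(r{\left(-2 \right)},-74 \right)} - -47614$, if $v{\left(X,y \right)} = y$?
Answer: $47540$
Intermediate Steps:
$r{\left(C \right)} = C^{2} - 8 C$
$v{\left(r{\left(-2 \right)},-74 \right)} - -47614 = -74 - -47614 = -74 + 47614 = 47540$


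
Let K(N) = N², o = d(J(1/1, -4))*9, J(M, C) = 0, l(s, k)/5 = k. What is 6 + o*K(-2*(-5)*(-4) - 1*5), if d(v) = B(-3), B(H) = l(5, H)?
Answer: -273369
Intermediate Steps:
l(s, k) = 5*k
B(H) = 5*H
d(v) = -15 (d(v) = 5*(-3) = -15)
o = -135 (o = -15*9 = -135)
6 + o*K(-2*(-5)*(-4) - 1*5) = 6 - 135*(-2*(-5)*(-4) - 1*5)² = 6 - 135*(10*(-4) - 5)² = 6 - 135*(-40 - 5)² = 6 - 135*(-45)² = 6 - 135*2025 = 6 - 273375 = -273369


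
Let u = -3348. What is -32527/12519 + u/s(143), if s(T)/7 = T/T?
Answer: -42141301/87633 ≈ -480.88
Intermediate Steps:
s(T) = 7 (s(T) = 7*(T/T) = 7*1 = 7)
-32527/12519 + u/s(143) = -32527/12519 - 3348/7 = -42141301/87633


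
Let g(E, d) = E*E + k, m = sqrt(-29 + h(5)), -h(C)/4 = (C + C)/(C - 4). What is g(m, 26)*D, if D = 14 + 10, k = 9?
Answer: -1440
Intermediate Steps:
h(C) = -8*C/(-4 + C) (h(C) = -4*(C + C)/(C - 4) = -4*2*C/(-4 + C) = -8*C/(-4 + C))
m = I*sqrt(69) (m = sqrt(-29 - 8*5/(-4 + 5)) = sqrt(-29 - 8*5/1) = sqrt(-29 - 8*5*1) = sqrt(-29 - 40) = sqrt(-69) = I*sqrt(69) ≈ 8.3066*I)
g(E, d) = 9 + E**2 (g(E, d) = E*E + 9 = E**2 + 9 = 9 + E**2)
D = 24
g(m, 26)*D = (9 + (I*sqrt(69))**2)*24 = (9 - 69)*24 = -60*24 = -1440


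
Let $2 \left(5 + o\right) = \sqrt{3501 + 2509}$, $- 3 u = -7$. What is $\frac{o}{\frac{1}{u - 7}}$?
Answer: $\frac{70}{3} - \frac{7 \sqrt{6010}}{3} \approx -157.56$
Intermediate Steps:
$u = \frac{7}{3}$ ($u = \left(- \frac{1}{3}\right) \left(-7\right) = \frac{7}{3} \approx 2.3333$)
$o = -5 + \frac{\sqrt{6010}}{2}$ ($o = -5 + \frac{\sqrt{3501 + 2509}}{2} = -5 + \frac{\sqrt{6010}}{2} \approx 33.762$)
$\frac{o}{\frac{1}{u - 7}} = \frac{-5 + \frac{\sqrt{6010}}{2}}{\frac{1}{\frac{7}{3} - 7}} = \frac{-5 + \frac{\sqrt{6010}}{2}}{\frac{1}{- \frac{14}{3}}} = \frac{-5 + \frac{\sqrt{6010}}{2}}{- \frac{3}{14}} = \left(-5 + \frac{\sqrt{6010}}{2}\right) \left(- \frac{14}{3}\right) = \frac{70}{3} - \frac{7 \sqrt{6010}}{3}$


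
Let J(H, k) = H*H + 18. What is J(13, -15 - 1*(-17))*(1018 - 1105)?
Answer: -16269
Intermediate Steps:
J(H, k) = 18 + H² (J(H, k) = H² + 18 = 18 + H²)
J(13, -15 - 1*(-17))*(1018 - 1105) = (18 + 13²)*(1018 - 1105) = (18 + 169)*(-87) = 187*(-87) = -16269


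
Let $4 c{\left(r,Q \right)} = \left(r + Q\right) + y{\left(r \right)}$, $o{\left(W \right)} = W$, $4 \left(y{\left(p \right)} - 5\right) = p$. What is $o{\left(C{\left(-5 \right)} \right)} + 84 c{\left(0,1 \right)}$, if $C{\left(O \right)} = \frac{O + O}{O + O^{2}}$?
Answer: $\frac{251}{2} \approx 125.5$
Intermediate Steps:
$y{\left(p \right)} = 5 + \frac{p}{4}$
$C{\left(O \right)} = \frac{2 O}{O + O^{2}}$
$c{\left(r,Q \right)} = \frac{5}{4} + \frac{Q}{4} + \frac{5 r}{16}$ ($c{\left(r,Q \right)} = \frac{\left(r + Q\right) + \left(5 + \frac{r}{4}\right)}{4} = \frac{\left(Q + r\right) + \left(5 + \frac{r}{4}\right)}{4} = \frac{5 + Q + \frac{5 r}{4}}{4} = \frac{5}{4} + \frac{Q}{4} + \frac{5 r}{16}$)
$o{\left(C{\left(-5 \right)} \right)} + 84 c{\left(0,1 \right)} = \frac{2}{1 - 5} + 84 \left(\frac{5}{4} + \frac{1}{4} \cdot 1 + \frac{5}{16} \cdot 0\right) = \frac{2}{-4} + 84 \left(\frac{5}{4} + \frac{1}{4} + 0\right) = 2 \left(- \frac{1}{4}\right) + 84 \cdot \frac{3}{2} = - \frac{1}{2} + 126 = \frac{251}{2}$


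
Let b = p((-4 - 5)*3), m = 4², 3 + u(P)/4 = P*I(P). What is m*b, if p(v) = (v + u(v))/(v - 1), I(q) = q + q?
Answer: -23172/7 ≈ -3310.3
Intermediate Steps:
I(q) = 2*q
u(P) = -12 + 8*P² (u(P) = -12 + 4*(P*(2*P)) = -12 + 4*(2*P²) = -12 + 8*P²)
m = 16
p(v) = (-12 + v + 8*v²)/(-1 + v) (p(v) = (v + (-12 + 8*v²))/(v - 1) = (-12 + v + 8*v²)/(-1 + v))
b = -5793/28 (b = (-12 + (-4 - 5)*3 + 8*((-4 - 5)*3)²)/(-1 + (-4 - 5)*3) = (-12 - 9*3 + 8*(-9*3)²)/(-1 - 9*3) = (-12 - 27 + 8*(-27)²)/(-1 - 27) = (-12 - 27 + 8*729)/(-28) = -(-12 - 27 + 5832)/28 = -1/28*5793 = -5793/28 ≈ -206.89)
m*b = 16*(-5793/28) = -23172/7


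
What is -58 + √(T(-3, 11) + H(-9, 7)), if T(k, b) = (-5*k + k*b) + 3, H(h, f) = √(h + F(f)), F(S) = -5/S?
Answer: -58 + √(-735 + 14*I*√119)/7 ≈ -57.6 + 3.8936*I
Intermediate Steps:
H(h, f) = √(h - 5/f)
T(k, b) = 3 - 5*k + b*k (T(k, b) = (-5*k + b*k) + 3 = 3 - 5*k + b*k)
-58 + √(T(-3, 11) + H(-9, 7)) = -58 + √((3 - 5*(-3) + 11*(-3)) + √(-9 - 5/7)) = -58 + √((3 + 15 - 33) + √(-9 - 5*⅐)) = -58 + √(-15 + √(-9 - 5/7)) = -58 + √(-15 + √(-68/7)) = -58 + √(-15 + 2*I*√119/7)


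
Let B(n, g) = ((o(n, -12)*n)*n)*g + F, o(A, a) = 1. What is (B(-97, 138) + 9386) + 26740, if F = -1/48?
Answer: 64059263/48 ≈ 1.3346e+6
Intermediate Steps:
F = -1/48 (F = -1*1/48 = -1/48 ≈ -0.020833)
B(n, g) = -1/48 + g*n² (B(n, g) = ((1*n)*n)*g - 1/48 = (n*n)*g - 1/48 = n²*g - 1/48 = g*n² - 1/48 = -1/48 + g*n²)
(B(-97, 138) + 9386) + 26740 = ((-1/48 + 138*(-97)²) + 9386) + 26740 = ((-1/48 + 138*9409) + 9386) + 26740 = ((-1/48 + 1298442) + 9386) + 26740 = (62325215/48 + 9386) + 26740 = 62775743/48 + 26740 = 64059263/48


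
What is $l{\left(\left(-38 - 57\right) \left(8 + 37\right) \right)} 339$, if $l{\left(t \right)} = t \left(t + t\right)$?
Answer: $12390873750$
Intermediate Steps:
$l{\left(t \right)} = 2 t^{2}$ ($l{\left(t \right)} = t 2 t = 2 t^{2}$)
$l{\left(\left(-38 - 57\right) \left(8 + 37\right) \right)} 339 = 2 \left(\left(-38 - 57\right) \left(8 + 37\right)\right)^{2} \cdot 339 = 2 \left(\left(-95\right) 45\right)^{2} \cdot 339 = 2 \left(-4275\right)^{2} \cdot 339 = 2 \cdot 18275625 \cdot 339 = 36551250 \cdot 339 = 12390873750$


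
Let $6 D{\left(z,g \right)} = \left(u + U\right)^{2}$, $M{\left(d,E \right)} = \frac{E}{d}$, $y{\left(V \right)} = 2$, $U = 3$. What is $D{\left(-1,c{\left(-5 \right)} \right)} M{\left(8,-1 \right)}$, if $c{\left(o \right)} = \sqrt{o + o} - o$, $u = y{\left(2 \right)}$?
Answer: $- \frac{25}{48} \approx -0.52083$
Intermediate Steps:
$u = 2$
$c{\left(o \right)} = - o + \sqrt{2} \sqrt{o}$ ($c{\left(o \right)} = \sqrt{2 o} - o = \sqrt{2} \sqrt{o} - o = - o + \sqrt{2} \sqrt{o}$)
$D{\left(z,g \right)} = \frac{25}{6}$ ($D{\left(z,g \right)} = \frac{\left(2 + 3\right)^{2}}{6} = \frac{5^{2}}{6} = \frac{1}{6} \cdot 25 = \frac{25}{6}$)
$D{\left(-1,c{\left(-5 \right)} \right)} M{\left(8,-1 \right)} = \frac{25 \left(- \frac{1}{8}\right)}{6} = \frac{25 \left(\left(-1\right) \frac{1}{8}\right)}{6} = \frac{25}{6} \left(- \frac{1}{8}\right) = - \frac{25}{48}$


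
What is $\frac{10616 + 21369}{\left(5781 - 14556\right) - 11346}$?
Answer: $- \frac{31985}{20121} \approx -1.5896$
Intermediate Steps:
$\frac{10616 + 21369}{\left(5781 - 14556\right) - 11346} = \frac{31985}{\left(5781 - 14556\right) - 11346} = \frac{31985}{-8775 - 11346} = \frac{31985}{-20121} = 31985 \left(- \frac{1}{20121}\right) = - \frac{31985}{20121}$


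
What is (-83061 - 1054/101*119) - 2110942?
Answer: -221719729/101 ≈ -2.1952e+6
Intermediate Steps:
(-83061 - 1054/101*119) - 2110942 = (-83061 - 125426/101) - 2110942 = -8514587/101 - 2110942 = -221719729/101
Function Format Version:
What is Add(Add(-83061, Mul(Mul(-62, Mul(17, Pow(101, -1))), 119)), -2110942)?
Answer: Rational(-221719729, 101) ≈ -2.1952e+6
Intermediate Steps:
Add(Add(-83061, Mul(Mul(-62, Mul(17, Pow(101, -1))), 119)), -2110942) = Add(Add(-83061, Mul(Mul(-62, Mul(17, Rational(1, 101))), 119)), -2110942) = Add(Add(-83061, Mul(Mul(-62, Rational(17, 101)), 119)), -2110942) = Add(Add(-83061, Mul(Rational(-1054, 101), 119)), -2110942) = Add(Add(-83061, Rational(-125426, 101)), -2110942) = Add(Rational(-8514587, 101), -2110942) = Rational(-221719729, 101)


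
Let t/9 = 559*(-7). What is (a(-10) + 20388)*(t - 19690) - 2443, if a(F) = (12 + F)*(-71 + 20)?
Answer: -1113845845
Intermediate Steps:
t = -35217 (t = 9*(559*(-7)) = 9*(-3913) = -35217)
a(F) = -612 - 51*F (a(F) = (12 + F)*(-51) = -612 - 51*F)
(a(-10) + 20388)*(t - 19690) - 2443 = ((-612 - 51*(-10)) + 20388)*(-35217 - 19690) - 2443 = ((-612 + 510) + 20388)*(-54907) - 2443 = (-102 + 20388)*(-54907) - 2443 = 20286*(-54907) - 2443 = -1113843402 - 2443 = -1113845845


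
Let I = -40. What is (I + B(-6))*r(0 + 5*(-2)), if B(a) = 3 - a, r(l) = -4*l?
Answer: -1240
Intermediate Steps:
(I + B(-6))*r(0 + 5*(-2)) = (-40 + (3 - 1*(-6)))*(-4*(0 + 5*(-2))) = (-40 + (3 + 6))*(-4*(0 - 10)) = (-40 + 9)*(-4*(-10)) = -31*40 = -1240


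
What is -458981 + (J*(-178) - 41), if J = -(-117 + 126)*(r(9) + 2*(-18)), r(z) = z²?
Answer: -386932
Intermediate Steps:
J = -405 (J = -(-117 + 126)*(9² + 2*(-18)) = -9*(81 - 36) = -9*45 = -1*405 = -405)
-458981 + (J*(-178) - 41) = -458981 + (-405*(-178) - 41) = -458981 + (72090 - 41) = -458981 + 72049 = -386932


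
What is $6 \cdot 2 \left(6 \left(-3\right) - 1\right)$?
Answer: $-228$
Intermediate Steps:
$6 \cdot 2 \left(6 \left(-3\right) - 1\right) = 12 \left(-18 - 1\right) = 12 \left(-19\right) = -228$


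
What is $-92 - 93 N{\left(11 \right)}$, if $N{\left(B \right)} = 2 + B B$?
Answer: $-11531$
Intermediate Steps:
$N{\left(B \right)} = 2 + B^{2}$
$-92 - 93 N{\left(11 \right)} = -92 - 93 \left(2 + 11^{2}\right) = -92 - 93 \left(2 + 121\right) = -92 - 11439 = -11531$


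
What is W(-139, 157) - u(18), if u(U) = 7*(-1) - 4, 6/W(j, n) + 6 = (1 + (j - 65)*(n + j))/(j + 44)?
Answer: 34681/3101 ≈ 11.184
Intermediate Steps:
W(j, n) = 6/(-6 + (1 + (-65 + j)*(j + n))/(44 + j)) (W(j, n) = 6/(-6 + (1 + (j - 65)*(n + j))/(j + 44)) = 6/(-6 + (1 + (-65 + j)*(j + n))/(44 + j)))
u(U) = -11 (u(U) = -7 - 4 = -11)
W(-139, 157) - u(18) = 6*(44 - 139)/(-263 + (-139)² - 71*(-139) - 65*157 - 139*157) - 1*(-11) = 6*(-95)/(-263 + 19321 + 9869 - 10205 - 21823) + 11 = 6*(-95)/(-3101) + 11 = 6*(-1/3101)*(-95) + 11 = 570/3101 + 11 = 34681/3101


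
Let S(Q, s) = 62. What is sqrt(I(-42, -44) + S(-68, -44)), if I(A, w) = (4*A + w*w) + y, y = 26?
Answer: 8*sqrt(29) ≈ 43.081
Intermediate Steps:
I(A, w) = 26 + w**2 + 4*A (I(A, w) = (4*A + w*w) + 26 = (4*A + w**2) + 26 = (w**2 + 4*A) + 26 = 26 + w**2 + 4*A)
sqrt(I(-42, -44) + S(-68, -44)) = sqrt((26 + (-44)**2 + 4*(-42)) + 62) = sqrt((26 + 1936 - 168) + 62) = sqrt(1794 + 62) = sqrt(1856) = 8*sqrt(29)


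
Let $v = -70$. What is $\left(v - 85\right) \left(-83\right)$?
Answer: $12865$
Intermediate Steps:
$\left(v - 85\right) \left(-83\right) = \left(-70 - 85\right) \left(-83\right) = \left(-155\right) \left(-83\right) = 12865$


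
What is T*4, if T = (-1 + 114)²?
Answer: 51076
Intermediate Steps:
T = 12769 (T = 113² = 12769)
T*4 = 12769*4 = 51076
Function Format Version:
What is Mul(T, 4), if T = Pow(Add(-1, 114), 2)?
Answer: 51076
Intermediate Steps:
T = 12769 (T = Pow(113, 2) = 12769)
Mul(T, 4) = Mul(12769, 4) = 51076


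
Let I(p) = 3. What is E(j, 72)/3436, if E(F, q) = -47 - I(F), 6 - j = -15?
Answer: -25/1718 ≈ -0.014552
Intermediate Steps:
j = 21 (j = 6 - 1*(-15) = 6 + 15 = 21)
E(F, q) = -50 (E(F, q) = -47 - 1*3 = -47 - 3 = -50)
E(j, 72)/3436 = -50/3436 = -50*1/3436 = -25/1718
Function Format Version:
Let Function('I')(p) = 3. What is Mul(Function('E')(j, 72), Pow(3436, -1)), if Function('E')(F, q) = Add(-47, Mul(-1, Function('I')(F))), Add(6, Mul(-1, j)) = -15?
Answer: Rational(-25, 1718) ≈ -0.014552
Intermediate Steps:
j = 21 (j = Add(6, Mul(-1, -15)) = Add(6, 15) = 21)
Function('E')(F, q) = -50 (Function('E')(F, q) = Add(-47, Mul(-1, 3)) = Add(-47, -3) = -50)
Mul(Function('E')(j, 72), Pow(3436, -1)) = Mul(-50, Pow(3436, -1)) = Mul(-50, Rational(1, 3436)) = Rational(-25, 1718)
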